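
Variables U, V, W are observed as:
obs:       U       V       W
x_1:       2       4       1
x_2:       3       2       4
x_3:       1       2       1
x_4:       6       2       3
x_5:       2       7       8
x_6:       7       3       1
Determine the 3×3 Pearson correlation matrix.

Step 1 — column means:
  mean(U) = (2 + 3 + 1 + 6 + 2 + 7) / 6 = 21/6 = 3.5
  mean(V) = (4 + 2 + 2 + 2 + 7 + 3) / 6 = 20/6 = 3.3333
  mean(W) = (1 + 4 + 1 + 3 + 8 + 1) / 6 = 18/6 = 3

Step 2 — sample variances and covariances s[i,j] = (1/(n-1)) · Σ_k (x_{k,i} - mean_i) · (x_{k,j} - mean_j), with n-1 = 5:
  s[U,U] = ((-1.5)·(-1.5) + (-0.5)·(-0.5) + (-2.5)·(-2.5) + (2.5)·(2.5) + (-1.5)·(-1.5) + (3.5)·(3.5)) / 5 = 29.5/5 = 5.9
  s[U,V] = ((-1.5)·(0.6667) + (-0.5)·(-1.3333) + (-2.5)·(-1.3333) + (2.5)·(-1.3333) + (-1.5)·(3.6667) + (3.5)·(-0.3333)) / 5 = -7/5 = -1.4
  s[U,W] = ((-1.5)·(-2) + (-0.5)·(1) + (-2.5)·(-2) + (2.5)·(0) + (-1.5)·(5) + (3.5)·(-2)) / 5 = -7/5 = -1.4
  s[V,V] = ((0.6667)·(0.6667) + (-1.3333)·(-1.3333) + (-1.3333)·(-1.3333) + (-1.3333)·(-1.3333) + (3.6667)·(3.6667) + (-0.3333)·(-0.3333)) / 5 = 19.3333/5 = 3.8667
  s[V,W] = ((0.6667)·(-2) + (-1.3333)·(1) + (-1.3333)·(-2) + (-1.3333)·(0) + (3.6667)·(5) + (-0.3333)·(-2)) / 5 = 19/5 = 3.8
  s[W,W] = ((-2)·(-2) + (1)·(1) + (-2)·(-2) + (0)·(0) + (5)·(5) + (-2)·(-2)) / 5 = 38/5 = 7.6
  Sample standard deviations s_i = √(s[i,i]):
  s(U) = √(5.9) = 2.429
  s(V) = √(3.8667) = 1.9664
  s(W) = √(7.6) = 2.7568

Step 3 — r_{ij} = s_{ij} / (s_i · s_j):
  r[U,U] = 1 (diagonal).
  r[U,V] = -1.4 / (2.429 · 1.9664) = -1.4 / 4.7763 = -0.2931
  r[U,W] = -1.4 / (2.429 · 2.7568) = -1.4 / 6.6963 = -0.2091
  r[V,V] = 1 (diagonal).
  r[V,W] = 3.8 / (1.9664 · 2.7568) = 3.8 / 5.4209 = 0.701
  r[W,W] = 1 (diagonal).

R is symmetric with unit diagonal. Assembling:

R = [[1, -0.2931, -0.2091],
 [-0.2931, 1, 0.701],
 [-0.2091, 0.701, 1]]


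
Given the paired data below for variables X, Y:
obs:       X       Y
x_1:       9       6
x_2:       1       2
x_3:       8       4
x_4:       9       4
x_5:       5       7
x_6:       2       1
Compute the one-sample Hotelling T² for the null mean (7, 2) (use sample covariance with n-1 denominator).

Step 1 — sample mean vector:
  mean(X) = (9 + 1 + 8 + 9 + 5 + 2) / 6 = 34/6 = 5.6667
  mean(Y) = (6 + 2 + 4 + 4 + 7 + 1) / 6 = 24/6 = 4
  x̄ = (5.6667, 4),  deviation x̄ - mu_0 = (5.6667, 4) - (7, 2) = (-1.3333, 2).

Step 2 — sample covariance matrix, S[i,j] = (1/(n-1)) · Σ_k (x_{k,i} - mean_i) · (x_{k,j} - mean_j), divisor n-1 = 5:
  S[X,X] = ((3.3333)·(3.3333) + (-4.6667)·(-4.6667) + (2.3333)·(2.3333) + (3.3333)·(3.3333) + (-0.6667)·(-0.6667) + (-3.6667)·(-3.6667)) / 5 = 63.3333/5 = 12.6667
  S[X,Y] = ((3.3333)·(2) + (-4.6667)·(-2) + (2.3333)·(0) + (3.3333)·(0) + (-0.6667)·(3) + (-3.6667)·(-3)) / 5 = 25/5 = 5
  S[Y,Y] = ((2)·(2) + (-2)·(-2) + (0)·(0) + (0)·(0) + (3)·(3) + (-3)·(-3)) / 5 = 26/5 = 5.2
  S = [[12.6667, 5],
 [5, 5.2]].

Step 3 — invert S. det(S) = 12.6667·5.2 - (5)² = 40.8667.
  S^{-1} = (1/det) · [[d, -b], [-b, a]] = [[0.1272, -0.1223],
 [-0.1223, 0.31]].

Step 4 — quadratic form (x̄ - mu_0)^T · S^{-1} · (x̄ - mu_0):
  S^{-1} · (x̄ - mu_0) = (-0.4144, 0.783),
  (x̄ - mu_0)^T · [...] = (-1.3333)·(-0.4144) + (2)·(0.783) = 2.1185.

Step 5 — scale by n: T² = 6 · 2.1185 = 12.7113.

T² ≈ 12.7113


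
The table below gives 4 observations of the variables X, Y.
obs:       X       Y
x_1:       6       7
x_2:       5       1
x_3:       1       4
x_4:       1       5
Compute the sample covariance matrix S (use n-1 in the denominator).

Step 1 — column means:
  mean(X) = (6 + 5 + 1 + 1) / 4 = 13/4 = 3.25
  mean(Y) = (7 + 1 + 4 + 5) / 4 = 17/4 = 4.25

Step 2 — sample covariance S[i,j] = (1/(n-1)) · Σ_k (x_{k,i} - mean_i) · (x_{k,j} - mean_j), with n-1 = 3.
  S[X,X] = ((2.75)·(2.75) + (1.75)·(1.75) + (-2.25)·(-2.25) + (-2.25)·(-2.25)) / 3 = 20.75/3 = 6.9167
  S[X,Y] = ((2.75)·(2.75) + (1.75)·(-3.25) + (-2.25)·(-0.25) + (-2.25)·(0.75)) / 3 = 0.75/3 = 0.25
  S[Y,Y] = ((2.75)·(2.75) + (-3.25)·(-3.25) + (-0.25)·(-0.25) + (0.75)·(0.75)) / 3 = 18.75/3 = 6.25

S is symmetric (S[j,i] = S[i,j]). Assembling:

S = [[6.9167, 0.25],
 [0.25, 6.25]]


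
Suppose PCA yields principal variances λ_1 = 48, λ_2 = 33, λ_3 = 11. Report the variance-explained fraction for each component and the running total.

Step 1 — total variance = trace(Sigma) = Σ λ_i = 48 + 33 + 11 = 92.

Step 2 — fraction explained by component i = λ_i / Σ λ:
  PC1: 48/92 = 0.5217
  PC2: 33/92 = 0.3587
  PC3: 11/92 = 0.1196

Step 3 — cumulative fraction after k components = (λ_1 + ... + λ_k) / Σ λ:
  k = 1: 48/92 = 0.5217
  k = 2: (48 + 33)/92 = 81/92 = 0.8804
  k = 3: (48 + 33 + 11)/92 = 92/92 = 1

Summary (fraction, with percent):

explained: PC1 0.5217 (52.17%), PC2 0.3587 (35.87%), PC3 0.1196 (11.96%);  cumulative: 0.5217, 0.8804, 1


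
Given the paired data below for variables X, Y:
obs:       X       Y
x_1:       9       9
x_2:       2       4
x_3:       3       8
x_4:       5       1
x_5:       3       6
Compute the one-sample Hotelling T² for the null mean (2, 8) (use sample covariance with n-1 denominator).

Step 1 — sample mean vector:
  mean(X) = (9 + 2 + 3 + 5 + 3) / 5 = 22/5 = 4.4
  mean(Y) = (9 + 4 + 8 + 1 + 6) / 5 = 28/5 = 5.6
  x̄ = (4.4, 5.6),  deviation x̄ - mu_0 = (4.4, 5.6) - (2, 8) = (2.4, -2.4).

Step 2 — sample covariance matrix, S[i,j] = (1/(n-1)) · Σ_k (x_{k,i} - mean_i) · (x_{k,j} - mean_j), divisor n-1 = 4:
  S[X,X] = ((4.6)·(4.6) + (-2.4)·(-2.4) + (-1.4)·(-1.4) + (0.6)·(0.6) + (-1.4)·(-1.4)) / 4 = 31.2/4 = 7.8
  S[X,Y] = ((4.6)·(3.4) + (-2.4)·(-1.6) + (-1.4)·(2.4) + (0.6)·(-4.6) + (-1.4)·(0.4)) / 4 = 12.8/4 = 3.2
  S[Y,Y] = ((3.4)·(3.4) + (-1.6)·(-1.6) + (2.4)·(2.4) + (-4.6)·(-4.6) + (0.4)·(0.4)) / 4 = 41.2/4 = 10.3
  S = [[7.8, 3.2],
 [3.2, 10.3]].

Step 3 — invert S. det(S) = 7.8·10.3 - (3.2)² = 70.1.
  S^{-1} = (1/det) · [[d, -b], [-b, a]] = [[0.1469, -0.0456],
 [-0.0456, 0.1113]].

Step 4 — quadratic form (x̄ - mu_0)^T · S^{-1} · (x̄ - mu_0):
  S^{-1} · (x̄ - mu_0) = (0.4622, -0.3766),
  (x̄ - mu_0)^T · [...] = (2.4)·(0.4622) + (-2.4)·(-0.3766) = 2.0131.

Step 5 — scale by n: T² = 5 · 2.0131 = 10.0656.

T² ≈ 10.0656


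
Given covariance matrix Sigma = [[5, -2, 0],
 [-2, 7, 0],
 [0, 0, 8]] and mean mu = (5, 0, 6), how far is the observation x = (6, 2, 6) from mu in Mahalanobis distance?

Step 1 — centre the observation: (x - mu) = (1, 2, 0).

Step 2 — invert Sigma (cofactor / det for 3×3, or solve directly):
  Sigma^{-1} = [[0.2258, 0.0645, 0],
 [0.0645, 0.1613, 0],
 [0, 0, 0.125]].

Step 3 — form the quadratic (x - mu)^T · Sigma^{-1} · (x - mu):
  Sigma^{-1} · (x - mu) = (0.3548, 0.3871, 0).
  (x - mu)^T · [Sigma^{-1} · (x - mu)] = (1)·(0.3548) + (2)·(0.3871) + (0)·(0) = 1.129.

Step 4 — take square root: d = √(1.129) ≈ 1.0626.

d(x, mu) = √(1.129) ≈ 1.0626


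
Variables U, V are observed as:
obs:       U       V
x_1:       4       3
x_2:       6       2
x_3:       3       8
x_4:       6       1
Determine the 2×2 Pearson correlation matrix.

Step 1 — column means:
  mean(U) = (4 + 6 + 3 + 6) / 4 = 19/4 = 4.75
  mean(V) = (3 + 2 + 8 + 1) / 4 = 14/4 = 3.5

Step 2 — sample variances and covariances s[i,j] = (1/(n-1)) · Σ_k (x_{k,i} - mean_i) · (x_{k,j} - mean_j), with n-1 = 3:
  s[U,U] = ((-0.75)·(-0.75) + (1.25)·(1.25) + (-1.75)·(-1.75) + (1.25)·(1.25)) / 3 = 6.75/3 = 2.25
  s[U,V] = ((-0.75)·(-0.5) + (1.25)·(-1.5) + (-1.75)·(4.5) + (1.25)·(-2.5)) / 3 = -12.5/3 = -4.1667
  s[V,V] = ((-0.5)·(-0.5) + (-1.5)·(-1.5) + (4.5)·(4.5) + (-2.5)·(-2.5)) / 3 = 29/3 = 9.6667
  Sample standard deviations s_i = √(s[i,i]):
  s(U) = √(2.25) = 1.5
  s(V) = √(9.6667) = 3.1091

Step 3 — r_{ij} = s_{ij} / (s_i · s_j):
  r[U,U] = 1 (diagonal).
  r[U,V] = -4.1667 / (1.5 · 3.1091) = -4.1667 / 4.6637 = -0.8934
  r[V,V] = 1 (diagonal).

R is symmetric with unit diagonal. Assembling:

R = [[1, -0.8934],
 [-0.8934, 1]]


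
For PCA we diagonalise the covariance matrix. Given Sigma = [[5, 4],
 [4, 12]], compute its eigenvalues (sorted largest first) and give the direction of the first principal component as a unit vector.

Step 1 — characteristic polynomial of 2×2 Sigma:
  det(Sigma - λI) = λ² - trace · λ + det = 0.
  trace = 5 + 12 = 17, det = 5·12 - (4)² = 44.
Step 2 — discriminant:
  Δ = trace² - 4·det = 289 - 176 = 113.
Step 3 — eigenvalues:
  λ = (trace ± √Δ)/2 = (17 ± 10.6301)/2,
  λ_1 = 13.8151,  λ_2 = 3.1849.

Step 4 — unit eigenvector for λ_1: solve (Sigma - λ_1 I)v = 0. First row:
  (5 - 13.8151)·v_x + (4)·v_y = 0, i.e. (-8.8151)·v_x + (4)·v_y = 0,
  so v ∝ (b, λ_1 - a) = (4, 8.8151) = u.
  ||u|| = √((4)² + (8.8151)²) = √(93.7055) ≈ 9.6802,
  v_1 = u/||u|| ≈ (0.4132, 0.9106) (||v_1|| = 1).

λ_1 = 13.8151,  λ_2 = 3.1849;  v_1 ≈ (0.4132, 0.9106)


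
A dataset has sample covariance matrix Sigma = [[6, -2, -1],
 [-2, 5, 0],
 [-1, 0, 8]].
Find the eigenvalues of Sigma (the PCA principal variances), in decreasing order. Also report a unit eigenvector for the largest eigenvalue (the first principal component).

Step 1 — characteristic polynomial p(λ) = det(λI - Sigma) = λ³ - tr·λ² + c_1·λ - det, where tr = trace, c_1 = sum of the principal 2×2 minors, det = det(Sigma):
  tr = 6 + 5 + 8 = 19,
  c_1 = (6·5 - (-2)²) + (6·8 - (-1)²) + (5·8 - (0)²) = 26 + 47 + 40 = 113,
  det = 6·(5·8 - (0)²) - (-2)·((-2)·8 - (0)·(-1)) + (-1)·((-2)·(0) - 5·(-1)) = 6·(40) - (-2)·(-16) + (-1)·(5) = 203.
  So p(λ) = λ³ - 19λ² + 113λ - 203.
Step 2 — look for an integer root (rational root theorem: any rational root is an integer divisor of 203). Testing λ = 7:
  p(7) = 343 - 931 + 791 - 203 = 0  ✓
  Dividing out (λ - 7): p(λ) = (λ - 7)(λ² - 12λ + 29).
Step 3 — remaining eigenvalues from the quadratic λ² - 12λ + 29 = 0:
  Δ = 12² - 4·29 = 144 - 116 = 28,  λ = (12 ± √28)/2 = (12 ± 5.2915)/2 ≈ 8.6458 or 3.3542.
  Sorted: λ_1 = 8.6458,  λ_2 = 7,  λ_3 = 3.3542  (check: sum = 19 = tr ✓).

Step 4 — unit eigenvector for λ_1 ≈ 8.6458: v spans the null space of (Sigma - λ_1 I), whose rows are
  r_1 = (-2.6458, -2, -1),  r_2 = (-2, -3.6458, 0),  r_3 = (-1, 0, -0.6458).
  v is orthogonal to every row, so take v ∝ r_1 × r_2 = ((-2)·(0) - (-1)·(-3.6458), (-1)·(-2) - (-2.6458)·(0), (-2.6458)·(-3.6458) - (-2)·(-2)) ≈ (-3.6458, 2, 5.6458).
  Rescale (multiply by -1 so the first nonzero entry is positive): u = (3.6458, -2, -5.6458).
  ||u|| = √((3.6458)² + (-2)² + (-5.6458)²) = √(49.166) ≈ 7.0118,  v_1 = u/||u|| ≈ (0.5199, -0.2852, -0.8052) (||v_1|| = 1).

λ_1 = 8.6458,  λ_2 = 7,  λ_3 = 3.3542;  v_1 ≈ (0.5199, -0.2852, -0.8052)


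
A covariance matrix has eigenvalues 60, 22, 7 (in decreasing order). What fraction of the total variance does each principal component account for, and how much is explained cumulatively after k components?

Step 1 — total variance = trace(Sigma) = Σ λ_i = 60 + 22 + 7 = 89.

Step 2 — fraction explained by component i = λ_i / Σ λ:
  PC1: 60/89 = 0.6742
  PC2: 22/89 = 0.2472
  PC3: 7/89 = 0.0787

Step 3 — cumulative fraction after k components = (λ_1 + ... + λ_k) / Σ λ:
  k = 1: 60/89 = 0.6742
  k = 2: (60 + 22)/89 = 82/89 = 0.9213
  k = 3: (60 + 22 + 7)/89 = 89/89 = 1

Summary (fraction, with percent):

explained: PC1 0.6742 (67.42%), PC2 0.2472 (24.72%), PC3 0.0787 (7.87%);  cumulative: 0.6742, 0.9213, 1


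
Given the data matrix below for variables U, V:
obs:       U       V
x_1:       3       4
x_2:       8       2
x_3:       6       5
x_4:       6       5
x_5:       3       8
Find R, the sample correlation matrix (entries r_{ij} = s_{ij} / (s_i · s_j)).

Step 1 — column means:
  mean(U) = (3 + 8 + 6 + 6 + 3) / 5 = 26/5 = 5.2
  mean(V) = (4 + 2 + 5 + 5 + 8) / 5 = 24/5 = 4.8

Step 2 — sample variances and covariances s[i,j] = (1/(n-1)) · Σ_k (x_{k,i} - mean_i) · (x_{k,j} - mean_j), with n-1 = 4:
  s[U,U] = ((-2.2)·(-2.2) + (2.8)·(2.8) + (0.8)·(0.8) + (0.8)·(0.8) + (-2.2)·(-2.2)) / 4 = 18.8/4 = 4.7
  s[U,V] = ((-2.2)·(-0.8) + (2.8)·(-2.8) + (0.8)·(0.2) + (0.8)·(0.2) + (-2.2)·(3.2)) / 4 = -12.8/4 = -3.2
  s[V,V] = ((-0.8)·(-0.8) + (-2.8)·(-2.8) + (0.2)·(0.2) + (0.2)·(0.2) + (3.2)·(3.2)) / 4 = 18.8/4 = 4.7
  Sample standard deviations s_i = √(s[i,i]):
  s(U) = √(4.7) = 2.1679
  s(V) = √(4.7) = 2.1679

Step 3 — r_{ij} = s_{ij} / (s_i · s_j):
  r[U,U] = 1 (diagonal).
  r[U,V] = -3.2 / (2.1679 · 2.1679) = -3.2 / 4.7 = -0.6809
  r[V,V] = 1 (diagonal).

R is symmetric with unit diagonal. Assembling:

R = [[1, -0.6809],
 [-0.6809, 1]]


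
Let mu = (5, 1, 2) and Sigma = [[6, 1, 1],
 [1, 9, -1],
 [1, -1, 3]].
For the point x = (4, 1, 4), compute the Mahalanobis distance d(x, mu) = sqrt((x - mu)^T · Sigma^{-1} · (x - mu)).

Step 1 — centre the observation: (x - mu) = (-1, 0, 2).

Step 2 — invert Sigma (cofactor / det for 3×3, or solve directly):
  Sigma^{-1} = [[0.1831, -0.0282, -0.0704],
 [-0.0282, 0.1197, 0.0493],
 [-0.0704, 0.0493, 0.3732]].

Step 3 — form the quadratic (x - mu)^T · Sigma^{-1} · (x - mu):
  Sigma^{-1} · (x - mu) = (-0.3239, 0.1268, 0.8169).
  (x - mu)^T · [Sigma^{-1} · (x - mu)] = (-1)·(-0.3239) + (0)·(0.1268) + (2)·(0.8169) = 1.9577.

Step 4 — take square root: d = √(1.9577) ≈ 1.3992.

d(x, mu) = √(1.9577) ≈ 1.3992


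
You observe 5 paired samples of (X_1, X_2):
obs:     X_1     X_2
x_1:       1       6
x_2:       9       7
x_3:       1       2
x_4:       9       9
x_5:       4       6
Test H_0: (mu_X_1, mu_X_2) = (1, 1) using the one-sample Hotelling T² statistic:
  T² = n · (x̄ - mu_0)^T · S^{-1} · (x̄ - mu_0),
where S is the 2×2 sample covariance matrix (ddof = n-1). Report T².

Step 1 — sample mean vector:
  mean(X_1) = (1 + 9 + 1 + 9 + 4) / 5 = 24/5 = 4.8
  mean(X_2) = (6 + 7 + 2 + 9 + 6) / 5 = 30/5 = 6
  x̄ = (4.8, 6),  deviation x̄ - mu_0 = (4.8, 6) - (1, 1) = (3.8, 5).

Step 2 — sample covariance matrix, S[i,j] = (1/(n-1)) · Σ_k (x_{k,i} - mean_i) · (x_{k,j} - mean_j), divisor n-1 = 4:
  S[X_1,X_1] = ((-3.8)·(-3.8) + (4.2)·(4.2) + (-3.8)·(-3.8) + (4.2)·(4.2) + (-0.8)·(-0.8)) / 4 = 64.8/4 = 16.2
  S[X_1,X_2] = ((-3.8)·(0) + (4.2)·(1) + (-3.8)·(-4) + (4.2)·(3) + (-0.8)·(0)) / 4 = 32/4 = 8
  S[X_2,X_2] = ((0)·(0) + (1)·(1) + (-4)·(-4) + (3)·(3) + (0)·(0)) / 4 = 26/4 = 6.5
  S = [[16.2, 8],
 [8, 6.5]].

Step 3 — invert S. det(S) = 16.2·6.5 - (8)² = 41.3.
  S^{-1} = (1/det) · [[d, -b], [-b, a]] = [[0.1574, -0.1937],
 [-0.1937, 0.3923]].

Step 4 — quadratic form (x̄ - mu_0)^T · S^{-1} · (x̄ - mu_0):
  S^{-1} · (x̄ - mu_0) = (-0.3705, 1.2252),
  (x̄ - mu_0)^T · [...] = (3.8)·(-0.3705) + (5)·(1.2252) = 4.7182.

Step 5 — scale by n: T² = 5 · 4.7182 = 23.5908.

T² ≈ 23.5908


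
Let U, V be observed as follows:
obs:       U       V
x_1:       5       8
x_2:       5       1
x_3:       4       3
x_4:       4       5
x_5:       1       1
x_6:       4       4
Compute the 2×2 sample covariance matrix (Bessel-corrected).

Step 1 — column means:
  mean(U) = (5 + 5 + 4 + 4 + 1 + 4) / 6 = 23/6 = 3.8333
  mean(V) = (8 + 1 + 3 + 5 + 1 + 4) / 6 = 22/6 = 3.6667

Step 2 — sample covariance S[i,j] = (1/(n-1)) · Σ_k (x_{k,i} - mean_i) · (x_{k,j} - mean_j), with n-1 = 5.
  S[U,U] = ((1.1667)·(1.1667) + (1.1667)·(1.1667) + (0.1667)·(0.1667) + (0.1667)·(0.1667) + (-2.8333)·(-2.8333) + (0.1667)·(0.1667)) / 5 = 10.8333/5 = 2.1667
  S[U,V] = ((1.1667)·(4.3333) + (1.1667)·(-2.6667) + (0.1667)·(-0.6667) + (0.1667)·(1.3333) + (-2.8333)·(-2.6667) + (0.1667)·(0.3333)) / 5 = 9.6667/5 = 1.9333
  S[V,V] = ((4.3333)·(4.3333) + (-2.6667)·(-2.6667) + (-0.6667)·(-0.6667) + (1.3333)·(1.3333) + (-2.6667)·(-2.6667) + (0.3333)·(0.3333)) / 5 = 35.3333/5 = 7.0667

S is symmetric (S[j,i] = S[i,j]). Assembling:

S = [[2.1667, 1.9333],
 [1.9333, 7.0667]]


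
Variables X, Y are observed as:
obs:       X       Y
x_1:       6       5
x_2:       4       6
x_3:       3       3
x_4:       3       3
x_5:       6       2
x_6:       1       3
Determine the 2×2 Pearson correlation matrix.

Step 1 — column means:
  mean(X) = (6 + 4 + 3 + 3 + 6 + 1) / 6 = 23/6 = 3.8333
  mean(Y) = (5 + 6 + 3 + 3 + 2 + 3) / 6 = 22/6 = 3.6667

Step 2 — sample variances and covariances s[i,j] = (1/(n-1)) · Σ_k (x_{k,i} - mean_i) · (x_{k,j} - mean_j), with n-1 = 5:
  s[X,X] = ((2.1667)·(2.1667) + (0.1667)·(0.1667) + (-0.8333)·(-0.8333) + (-0.8333)·(-0.8333) + (2.1667)·(2.1667) + (-2.8333)·(-2.8333)) / 5 = 18.8333/5 = 3.7667
  s[X,Y] = ((2.1667)·(1.3333) + (0.1667)·(2.3333) + (-0.8333)·(-0.6667) + (-0.8333)·(-0.6667) + (2.1667)·(-1.6667) + (-2.8333)·(-0.6667)) / 5 = 2.6667/5 = 0.5333
  s[Y,Y] = ((1.3333)·(1.3333) + (2.3333)·(2.3333) + (-0.6667)·(-0.6667) + (-0.6667)·(-0.6667) + (-1.6667)·(-1.6667) + (-0.6667)·(-0.6667)) / 5 = 11.3333/5 = 2.2667
  Sample standard deviations s_i = √(s[i,i]):
  s(X) = √(3.7667) = 1.9408
  s(Y) = √(2.2667) = 1.5055

Step 3 — r_{ij} = s_{ij} / (s_i · s_j):
  r[X,X] = 1 (diagonal).
  r[X,Y] = 0.5333 / (1.9408 · 1.5055) = 0.5333 / 2.9219 = 0.1825
  r[Y,Y] = 1 (diagonal).

R is symmetric with unit diagonal. Assembling:

R = [[1, 0.1825],
 [0.1825, 1]]


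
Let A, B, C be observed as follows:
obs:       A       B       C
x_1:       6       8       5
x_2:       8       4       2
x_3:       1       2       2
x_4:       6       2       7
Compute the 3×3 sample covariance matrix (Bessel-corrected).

Step 1 — column means:
  mean(A) = (6 + 8 + 1 + 6) / 4 = 21/4 = 5.25
  mean(B) = (8 + 4 + 2 + 2) / 4 = 16/4 = 4
  mean(C) = (5 + 2 + 2 + 7) / 4 = 16/4 = 4

Step 2 — sample covariance S[i,j] = (1/(n-1)) · Σ_k (x_{k,i} - mean_i) · (x_{k,j} - mean_j), with n-1 = 3.
  S[A,A] = ((0.75)·(0.75) + (2.75)·(2.75) + (-4.25)·(-4.25) + (0.75)·(0.75)) / 3 = 26.75/3 = 8.9167
  S[A,B] = ((0.75)·(4) + (2.75)·(0) + (-4.25)·(-2) + (0.75)·(-2)) / 3 = 10/3 = 3.3333
  S[A,C] = ((0.75)·(1) + (2.75)·(-2) + (-4.25)·(-2) + (0.75)·(3)) / 3 = 6/3 = 2
  S[B,B] = ((4)·(4) + (0)·(0) + (-2)·(-2) + (-2)·(-2)) / 3 = 24/3 = 8
  S[B,C] = ((4)·(1) + (0)·(-2) + (-2)·(-2) + (-2)·(3)) / 3 = 2/3 = 0.6667
  S[C,C] = ((1)·(1) + (-2)·(-2) + (-2)·(-2) + (3)·(3)) / 3 = 18/3 = 6

S is symmetric (S[j,i] = S[i,j]). Assembling:

S = [[8.9167, 3.3333, 2],
 [3.3333, 8, 0.6667],
 [2, 0.6667, 6]]


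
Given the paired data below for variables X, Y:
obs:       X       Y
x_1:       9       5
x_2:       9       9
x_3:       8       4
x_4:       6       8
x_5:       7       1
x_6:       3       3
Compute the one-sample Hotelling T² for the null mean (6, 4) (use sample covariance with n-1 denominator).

Step 1 — sample mean vector:
  mean(X) = (9 + 9 + 8 + 6 + 7 + 3) / 6 = 42/6 = 7
  mean(Y) = (5 + 9 + 4 + 8 + 1 + 3) / 6 = 30/6 = 5
  x̄ = (7, 5),  deviation x̄ - mu_0 = (7, 5) - (6, 4) = (1, 1).

Step 2 — sample covariance matrix, S[i,j] = (1/(n-1)) · Σ_k (x_{k,i} - mean_i) · (x_{k,j} - mean_j), divisor n-1 = 5:
  S[X,X] = ((2)·(2) + (2)·(2) + (1)·(1) + (-1)·(-1) + (0)·(0) + (-4)·(-4)) / 5 = 26/5 = 5.2
  S[X,Y] = ((2)·(0) + (2)·(4) + (1)·(-1) + (-1)·(3) + (0)·(-4) + (-4)·(-2)) / 5 = 12/5 = 2.4
  S[Y,Y] = ((0)·(0) + (4)·(4) + (-1)·(-1) + (3)·(3) + (-4)·(-4) + (-2)·(-2)) / 5 = 46/5 = 9.2
  S = [[5.2, 2.4],
 [2.4, 9.2]].

Step 3 — invert S. det(S) = 5.2·9.2 - (2.4)² = 42.08.
  S^{-1} = (1/det) · [[d, -b], [-b, a]] = [[0.2186, -0.057],
 [-0.057, 0.1236]].

Step 4 — quadratic form (x̄ - mu_0)^T · S^{-1} · (x̄ - mu_0):
  S^{-1} · (x̄ - mu_0) = (0.1616, 0.0665),
  (x̄ - mu_0)^T · [...] = (1)·(0.1616) + (1)·(0.0665) = 0.2281.

Step 5 — scale by n: T² = 6 · 0.2281 = 1.3688.

T² ≈ 1.3688


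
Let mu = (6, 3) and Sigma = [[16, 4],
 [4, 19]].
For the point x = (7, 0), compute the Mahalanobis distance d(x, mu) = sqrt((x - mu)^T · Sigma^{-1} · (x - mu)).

Step 1 — centre the observation: (x - mu) = (1, -3).

Step 2 — invert Sigma. det(Sigma) = 16·19 - (4)² = 288.
  Sigma^{-1} = (1/det) · [[d, -b], [-b, a]] = [[0.066, -0.0139],
 [-0.0139, 0.0556]].

Step 3 — form the quadratic (x - mu)^T · Sigma^{-1} · (x - mu):
  Sigma^{-1} · (x - mu) = (0.1076, -0.1806).
  (x - mu)^T · [Sigma^{-1} · (x - mu)] = (1)·(0.1076) + (-3)·(-0.1806) = 0.6493.

Step 4 — take square root: d = √(0.6493) ≈ 0.8058.

d(x, mu) = √(0.6493) ≈ 0.8058


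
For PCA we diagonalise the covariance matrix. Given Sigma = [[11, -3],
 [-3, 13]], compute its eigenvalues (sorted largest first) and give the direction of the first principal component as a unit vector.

Step 1 — characteristic polynomial of 2×2 Sigma:
  det(Sigma - λI) = λ² - trace · λ + det = 0.
  trace = 11 + 13 = 24, det = 11·13 - (-3)² = 134.
Step 2 — discriminant:
  Δ = trace² - 4·det = 576 - 536 = 40.
Step 3 — eigenvalues:
  λ = (trace ± √Δ)/2 = (24 ± 6.3246)/2,
  λ_1 = 15.1623,  λ_2 = 8.8377.

Step 4 — unit eigenvector for λ_1: solve (Sigma - λ_1 I)v = 0. First row:
  (11 - 15.1623)·v_x + (-3)·v_y = 0, i.e. (-4.1623)·v_x + (-3)·v_y = 0,
  so v ∝ (b, λ_1 - a) = (-3, 4.1623); multiply by -1 so the first entry is positive: u = (3, -4.1623).
  ||u|| = √((3)² + (-4.1623)²) = √(26.3246) ≈ 5.1307,
  v_1 = u/||u|| ≈ (0.5847, -0.8112) (||v_1|| = 1).

λ_1 = 15.1623,  λ_2 = 8.8377;  v_1 ≈ (0.5847, -0.8112)


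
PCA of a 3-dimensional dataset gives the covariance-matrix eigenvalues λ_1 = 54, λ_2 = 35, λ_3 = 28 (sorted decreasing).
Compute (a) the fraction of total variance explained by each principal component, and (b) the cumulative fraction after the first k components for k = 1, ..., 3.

Step 1 — total variance = trace(Sigma) = Σ λ_i = 54 + 35 + 28 = 117.

Step 2 — fraction explained by component i = λ_i / Σ λ:
  PC1: 54/117 = 0.4615
  PC2: 35/117 = 0.2991
  PC3: 28/117 = 0.2393

Step 3 — cumulative fraction after k components = (λ_1 + ... + λ_k) / Σ λ:
  k = 1: 54/117 = 0.4615
  k = 2: (54 + 35)/117 = 89/117 = 0.7607
  k = 3: (54 + 35 + 28)/117 = 117/117 = 1

Summary (fraction, with percent):

explained: PC1 0.4615 (46.15%), PC2 0.2991 (29.91%), PC3 0.2393 (23.93%);  cumulative: 0.4615, 0.7607, 1


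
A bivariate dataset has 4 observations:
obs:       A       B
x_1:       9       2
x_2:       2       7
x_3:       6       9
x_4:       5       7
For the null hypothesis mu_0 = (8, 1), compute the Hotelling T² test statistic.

Step 1 — sample mean vector:
  mean(A) = (9 + 2 + 6 + 5) / 4 = 22/4 = 5.5
  mean(B) = (2 + 7 + 9 + 7) / 4 = 25/4 = 6.25
  x̄ = (5.5, 6.25),  deviation x̄ - mu_0 = (5.5, 6.25) - (8, 1) = (-2.5, 5.25).

Step 2 — sample covariance matrix, S[i,j] = (1/(n-1)) · Σ_k (x_{k,i} - mean_i) · (x_{k,j} - mean_j), divisor n-1 = 3:
  S[A,A] = ((3.5)·(3.5) + (-3.5)·(-3.5) + (0.5)·(0.5) + (-0.5)·(-0.5)) / 3 = 25/3 = 8.3333
  S[A,B] = ((3.5)·(-4.25) + (-3.5)·(0.75) + (0.5)·(2.75) + (-0.5)·(0.75)) / 3 = -16.5/3 = -5.5
  S[B,B] = ((-4.25)·(-4.25) + (0.75)·(0.75) + (2.75)·(2.75) + (0.75)·(0.75)) / 3 = 26.75/3 = 8.9167
  S = [[8.3333, -5.5],
 [-5.5, 8.9167]].

Step 3 — invert S. det(S) = 8.3333·8.9167 - (-5.5)² = 44.0556.
  S^{-1} = (1/det) · [[d, -b], [-b, a]] = [[0.2024, 0.1248],
 [0.1248, 0.1892]].

Step 4 — quadratic form (x̄ - mu_0)^T · S^{-1} · (x̄ - mu_0):
  S^{-1} · (x̄ - mu_0) = (0.1494, 0.681),
  (x̄ - mu_0)^T · [...] = (-2.5)·(0.1494) + (5.25)·(0.681) = 3.2015.

Step 5 — scale by n: T² = 4 · 3.2015 = 12.8058.

T² ≈ 12.8058


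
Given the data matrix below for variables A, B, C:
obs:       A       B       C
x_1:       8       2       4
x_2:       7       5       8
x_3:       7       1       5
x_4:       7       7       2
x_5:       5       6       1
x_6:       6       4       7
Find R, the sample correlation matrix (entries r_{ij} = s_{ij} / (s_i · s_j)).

Step 1 — column means:
  mean(A) = (8 + 7 + 7 + 7 + 5 + 6) / 6 = 40/6 = 6.6667
  mean(B) = (2 + 5 + 1 + 7 + 6 + 4) / 6 = 25/6 = 4.1667
  mean(C) = (4 + 8 + 5 + 2 + 1 + 7) / 6 = 27/6 = 4.5

Step 2 — sample variances and covariances s[i,j] = (1/(n-1)) · Σ_k (x_{k,i} - mean_i) · (x_{k,j} - mean_j), with n-1 = 5:
  s[A,A] = ((1.3333)·(1.3333) + (0.3333)·(0.3333) + (0.3333)·(0.3333) + (0.3333)·(0.3333) + (-1.6667)·(-1.6667) + (-0.6667)·(-0.6667)) / 5 = 5.3333/5 = 1.0667
  s[A,B] = ((1.3333)·(-2.1667) + (0.3333)·(0.8333) + (0.3333)·(-3.1667) + (0.3333)·(2.8333) + (-1.6667)·(1.8333) + (-0.6667)·(-0.1667)) / 5 = -5.6667/5 = -1.1333
  s[A,C] = ((1.3333)·(-0.5) + (0.3333)·(3.5) + (0.3333)·(0.5) + (0.3333)·(-2.5) + (-1.6667)·(-3.5) + (-0.6667)·(2.5)) / 5 = 4/5 = 0.8
  s[B,B] = ((-2.1667)·(-2.1667) + (0.8333)·(0.8333) + (-3.1667)·(-3.1667) + (2.8333)·(2.8333) + (1.8333)·(1.8333) + (-0.1667)·(-0.1667)) / 5 = 26.8333/5 = 5.3667
  s[B,C] = ((-2.1667)·(-0.5) + (0.8333)·(3.5) + (-3.1667)·(0.5) + (2.8333)·(-2.5) + (1.8333)·(-3.5) + (-0.1667)·(2.5)) / 5 = -11.5/5 = -2.3
  s[C,C] = ((-0.5)·(-0.5) + (3.5)·(3.5) + (0.5)·(0.5) + (-2.5)·(-2.5) + (-3.5)·(-3.5) + (2.5)·(2.5)) / 5 = 37.5/5 = 7.5
  Sample standard deviations s_i = √(s[i,i]):
  s(A) = √(1.0667) = 1.0328
  s(B) = √(5.3667) = 2.3166
  s(C) = √(7.5) = 2.7386

Step 3 — r_{ij} = s_{ij} / (s_i · s_j):
  r[A,A] = 1 (diagonal).
  r[A,B] = -1.1333 / (1.0328 · 2.3166) = -1.1333 / 2.3926 = -0.4737
  r[A,C] = 0.8 / (1.0328 · 2.7386) = 0.8 / 2.8284 = 0.2828
  r[B,B] = 1 (diagonal).
  r[B,C] = -2.3 / (2.3166 · 2.7386) = -2.3 / 6.3443 = -0.3625
  r[C,C] = 1 (diagonal).

R is symmetric with unit diagonal. Assembling:

R = [[1, -0.4737, 0.2828],
 [-0.4737, 1, -0.3625],
 [0.2828, -0.3625, 1]]


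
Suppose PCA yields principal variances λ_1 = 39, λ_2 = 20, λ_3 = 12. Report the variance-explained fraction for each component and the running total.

Step 1 — total variance = trace(Sigma) = Σ λ_i = 39 + 20 + 12 = 71.

Step 2 — fraction explained by component i = λ_i / Σ λ:
  PC1: 39/71 = 0.5493
  PC2: 20/71 = 0.2817
  PC3: 12/71 = 0.169

Step 3 — cumulative fraction after k components = (λ_1 + ... + λ_k) / Σ λ:
  k = 1: 39/71 = 0.5493
  k = 2: (39 + 20)/71 = 59/71 = 0.831
  k = 3: (39 + 20 + 12)/71 = 71/71 = 1

Summary (fraction, with percent):

explained: PC1 0.5493 (54.93%), PC2 0.2817 (28.17%), PC3 0.169 (16.9%);  cumulative: 0.5493, 0.831, 1


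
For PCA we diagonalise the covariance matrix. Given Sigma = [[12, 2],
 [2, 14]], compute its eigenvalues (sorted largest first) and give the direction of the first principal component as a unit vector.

Step 1 — characteristic polynomial of 2×2 Sigma:
  det(Sigma - λI) = λ² - trace · λ + det = 0.
  trace = 12 + 14 = 26, det = 12·14 - (2)² = 164.
Step 2 — discriminant:
  Δ = trace² - 4·det = 676 - 656 = 20.
Step 3 — eigenvalues:
  λ = (trace ± √Δ)/2 = (26 ± 4.4721)/2,
  λ_1 = 15.2361,  λ_2 = 10.7639.

Step 4 — unit eigenvector for λ_1: solve (Sigma - λ_1 I)v = 0. First row:
  (12 - 15.2361)·v_x + (2)·v_y = 0, i.e. (-3.2361)·v_x + (2)·v_y = 0,
  so v ∝ (b, λ_1 - a) = (2, 3.2361) = u.
  ||u|| = √((2)² + (3.2361)²) = √(14.4721) ≈ 3.8042,
  v_1 = u/||u|| ≈ (0.5257, 0.8507) (||v_1|| = 1).

λ_1 = 15.2361,  λ_2 = 10.7639;  v_1 ≈ (0.5257, 0.8507)


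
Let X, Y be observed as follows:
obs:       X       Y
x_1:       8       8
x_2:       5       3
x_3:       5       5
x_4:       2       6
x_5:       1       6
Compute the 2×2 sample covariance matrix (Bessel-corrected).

Step 1 — column means:
  mean(X) = (8 + 5 + 5 + 2 + 1) / 5 = 21/5 = 4.2
  mean(Y) = (8 + 3 + 5 + 6 + 6) / 5 = 28/5 = 5.6

Step 2 — sample covariance S[i,j] = (1/(n-1)) · Σ_k (x_{k,i} - mean_i) · (x_{k,j} - mean_j), with n-1 = 4.
  S[X,X] = ((3.8)·(3.8) + (0.8)·(0.8) + (0.8)·(0.8) + (-2.2)·(-2.2) + (-3.2)·(-3.2)) / 4 = 30.8/4 = 7.7
  S[X,Y] = ((3.8)·(2.4) + (0.8)·(-2.6) + (0.8)·(-0.6) + (-2.2)·(0.4) + (-3.2)·(0.4)) / 4 = 4.4/4 = 1.1
  S[Y,Y] = ((2.4)·(2.4) + (-2.6)·(-2.6) + (-0.6)·(-0.6) + (0.4)·(0.4) + (0.4)·(0.4)) / 4 = 13.2/4 = 3.3

S is symmetric (S[j,i] = S[i,j]). Assembling:

S = [[7.7, 1.1],
 [1.1, 3.3]]


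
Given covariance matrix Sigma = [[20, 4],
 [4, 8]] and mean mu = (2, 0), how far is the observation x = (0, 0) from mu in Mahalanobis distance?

Step 1 — centre the observation: (x - mu) = (-2, 0).

Step 2 — invert Sigma. det(Sigma) = 20·8 - (4)² = 144.
  Sigma^{-1} = (1/det) · [[d, -b], [-b, a]] = [[0.0556, -0.0278],
 [-0.0278, 0.1389]].

Step 3 — form the quadratic (x - mu)^T · Sigma^{-1} · (x - mu):
  Sigma^{-1} · (x - mu) = (-0.1111, 0.0556).
  (x - mu)^T · [Sigma^{-1} · (x - mu)] = (-2)·(-0.1111) + (0)·(0.0556) = 0.2222.

Step 4 — take square root: d = √(0.2222) ≈ 0.4714.

d(x, mu) = √(0.2222) ≈ 0.4714


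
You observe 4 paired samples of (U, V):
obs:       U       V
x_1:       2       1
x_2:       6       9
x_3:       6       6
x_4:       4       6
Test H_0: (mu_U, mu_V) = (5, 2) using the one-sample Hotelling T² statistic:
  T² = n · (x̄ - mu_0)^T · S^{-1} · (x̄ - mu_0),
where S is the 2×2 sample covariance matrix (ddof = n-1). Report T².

Step 1 — sample mean vector:
  mean(U) = (2 + 6 + 6 + 4) / 4 = 18/4 = 4.5
  mean(V) = (1 + 9 + 6 + 6) / 4 = 22/4 = 5.5
  x̄ = (4.5, 5.5),  deviation x̄ - mu_0 = (4.5, 5.5) - (5, 2) = (-0.5, 3.5).

Step 2 — sample covariance matrix, S[i,j] = (1/(n-1)) · Σ_k (x_{k,i} - mean_i) · (x_{k,j} - mean_j), divisor n-1 = 3:
  S[U,U] = ((-2.5)·(-2.5) + (1.5)·(1.5) + (1.5)·(1.5) + (-0.5)·(-0.5)) / 3 = 11/3 = 3.6667
  S[U,V] = ((-2.5)·(-4.5) + (1.5)·(3.5) + (1.5)·(0.5) + (-0.5)·(0.5)) / 3 = 17/3 = 5.6667
  S[V,V] = ((-4.5)·(-4.5) + (3.5)·(3.5) + (0.5)·(0.5) + (0.5)·(0.5)) / 3 = 33/3 = 11
  S = [[3.6667, 5.6667],
 [5.6667, 11]].

Step 3 — invert S. det(S) = 3.6667·11 - (5.6667)² = 8.2222.
  S^{-1} = (1/det) · [[d, -b], [-b, a]] = [[1.3378, -0.6892],
 [-0.6892, 0.4459]].

Step 4 — quadratic form (x̄ - mu_0)^T · S^{-1} · (x̄ - mu_0):
  S^{-1} · (x̄ - mu_0) = (-3.0811, 1.9054),
  (x̄ - mu_0)^T · [...] = (-0.5)·(-3.0811) + (3.5)·(1.9054) = 8.2095.

Step 5 — scale by n: T² = 4 · 8.2095 = 32.8378.

T² ≈ 32.8378


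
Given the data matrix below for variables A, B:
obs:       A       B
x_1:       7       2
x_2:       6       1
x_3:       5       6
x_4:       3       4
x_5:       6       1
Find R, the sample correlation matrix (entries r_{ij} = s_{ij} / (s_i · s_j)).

Step 1 — column means:
  mean(A) = (7 + 6 + 5 + 3 + 6) / 5 = 27/5 = 5.4
  mean(B) = (2 + 1 + 6 + 4 + 1) / 5 = 14/5 = 2.8

Step 2 — sample variances and covariances s[i,j] = (1/(n-1)) · Σ_k (x_{k,i} - mean_i) · (x_{k,j} - mean_j), with n-1 = 4:
  s[A,A] = ((1.6)·(1.6) + (0.6)·(0.6) + (-0.4)·(-0.4) + (-2.4)·(-2.4) + (0.6)·(0.6)) / 4 = 9.2/4 = 2.3
  s[A,B] = ((1.6)·(-0.8) + (0.6)·(-1.8) + (-0.4)·(3.2) + (-2.4)·(1.2) + (0.6)·(-1.8)) / 4 = -7.6/4 = -1.9
  s[B,B] = ((-0.8)·(-0.8) + (-1.8)·(-1.8) + (3.2)·(3.2) + (1.2)·(1.2) + (-1.8)·(-1.8)) / 4 = 18.8/4 = 4.7
  Sample standard deviations s_i = √(s[i,i]):
  s(A) = √(2.3) = 1.5166
  s(B) = √(4.7) = 2.1679

Step 3 — r_{ij} = s_{ij} / (s_i · s_j):
  r[A,A] = 1 (diagonal).
  r[A,B] = -1.9 / (1.5166 · 2.1679) = -1.9 / 3.2879 = -0.5779
  r[B,B] = 1 (diagonal).

R is symmetric with unit diagonal. Assembling:

R = [[1, -0.5779],
 [-0.5779, 1]]


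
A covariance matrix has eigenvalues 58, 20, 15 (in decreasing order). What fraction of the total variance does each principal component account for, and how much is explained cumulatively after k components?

Step 1 — total variance = trace(Sigma) = Σ λ_i = 58 + 20 + 15 = 93.

Step 2 — fraction explained by component i = λ_i / Σ λ:
  PC1: 58/93 = 0.6237
  PC2: 20/93 = 0.2151
  PC3: 15/93 = 0.1613

Step 3 — cumulative fraction after k components = (λ_1 + ... + λ_k) / Σ λ:
  k = 1: 58/93 = 0.6237
  k = 2: (58 + 20)/93 = 78/93 = 0.8387
  k = 3: (58 + 20 + 15)/93 = 93/93 = 1

Summary (fraction, with percent):

explained: PC1 0.6237 (62.37%), PC2 0.2151 (21.51%), PC3 0.1613 (16.13%);  cumulative: 0.6237, 0.8387, 1


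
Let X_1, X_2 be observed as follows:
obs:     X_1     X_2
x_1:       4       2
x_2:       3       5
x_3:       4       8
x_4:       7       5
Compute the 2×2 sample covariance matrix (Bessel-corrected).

Step 1 — column means:
  mean(X_1) = (4 + 3 + 4 + 7) / 4 = 18/4 = 4.5
  mean(X_2) = (2 + 5 + 8 + 5) / 4 = 20/4 = 5

Step 2 — sample covariance S[i,j] = (1/(n-1)) · Σ_k (x_{k,i} - mean_i) · (x_{k,j} - mean_j), with n-1 = 3.
  S[X_1,X_1] = ((-0.5)·(-0.5) + (-1.5)·(-1.5) + (-0.5)·(-0.5) + (2.5)·(2.5)) / 3 = 9/3 = 3
  S[X_1,X_2] = ((-0.5)·(-3) + (-1.5)·(0) + (-0.5)·(3) + (2.5)·(0)) / 3 = 0/3 = 0
  S[X_2,X_2] = ((-3)·(-3) + (0)·(0) + (3)·(3) + (0)·(0)) / 3 = 18/3 = 6

S is symmetric (S[j,i] = S[i,j]). Assembling:

S = [[3, 0],
 [0, 6]]


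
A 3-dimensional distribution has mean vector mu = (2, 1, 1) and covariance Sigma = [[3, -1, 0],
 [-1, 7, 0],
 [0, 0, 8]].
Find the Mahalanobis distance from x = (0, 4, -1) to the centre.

Step 1 — centre the observation: (x - mu) = (-2, 3, -2).

Step 2 — invert Sigma (cofactor / det for 3×3, or solve directly):
  Sigma^{-1} = [[0.35, 0.05, 0],
 [0.05, 0.15, 0],
 [0, 0, 0.125]].

Step 3 — form the quadratic (x - mu)^T · Sigma^{-1} · (x - mu):
  Sigma^{-1} · (x - mu) = (-0.55, 0.35, -0.25).
  (x - mu)^T · [Sigma^{-1} · (x - mu)] = (-2)·(-0.55) + (3)·(0.35) + (-2)·(-0.25) = 2.65.

Step 4 — take square root: d = √(2.65) ≈ 1.6279.

d(x, mu) = √(2.65) ≈ 1.6279


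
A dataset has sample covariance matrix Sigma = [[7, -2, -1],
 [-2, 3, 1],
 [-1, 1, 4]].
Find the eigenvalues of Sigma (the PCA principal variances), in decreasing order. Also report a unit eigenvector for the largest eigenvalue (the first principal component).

Step 1 — characteristic polynomial p(λ) = det(λI - Sigma) = λ³ - tr·λ² + c_1·λ - det, where tr = trace, c_1 = sum of the principal 2×2 minors, det = det(Sigma):
  tr = 7 + 3 + 4 = 14,
  c_1 = (7·3 - (-2)²) + (7·4 - (-1)²) + (3·4 - (1)²) = 17 + 27 + 11 = 55,
  det = 7·(3·4 - (1)²) - (-2)·((-2)·4 - (1)·(-1)) + (-1)·((-2)·(1) - 3·(-1)) = 7·(11) - (-2)·(-7) + (-1)·(1) = 62.
  So p(λ) = λ³ - 14λ² + 55λ - 62.
Step 2 — look for an integer root (rational root theorem: any rational root is an integer divisor of 62). Testing λ = 2:
  p(2) = 8 - 56 + 110 - 62 = 0  ✓
  Dividing out (λ - 2): p(λ) = (λ - 2)(λ² - 12λ + 31).
Step 3 — remaining eigenvalues from the quadratic λ² - 12λ + 31 = 0:
  Δ = 12² - 4·31 = 144 - 124 = 20,  λ = (12 ± √20)/2 = (12 ± 4.4721)/2 ≈ 8.2361 or 3.7639.
  Sorted: λ_1 = 8.2361,  λ_2 = 3.7639,  λ_3 = 2  (check: sum = 14 = tr ✓).

Step 4 — unit eigenvector for λ_1 ≈ 8.2361: v spans the null space of (Sigma - λ_1 I), whose rows are
  r_1 = (-1.2361, -2, -1),  r_2 = (-2, -5.2361, 1),  r_3 = (-1, 1, -4.2361).
  v is orthogonal to every row, so take v ∝ r_1 × r_2 = ((-2)·(1) - (-1)·(-5.2361), (-1)·(-2) - (-1.2361)·(1), (-1.2361)·(-5.2361) - (-2)·(-2)) ≈ (-7.2361, 3.2361, 2.4721).
  Rescale (multiply by -1 so the first nonzero entry is positive): u = (7.2361, -3.2361, -2.4721).
  ||u|| = √((7.2361)² + (-3.2361)² + (-2.4721)²) = √(68.9443) ≈ 8.3033,  v_1 = u/||u|| ≈ (0.8715, -0.3897, -0.2977) (||v_1|| = 1).

λ_1 = 8.2361,  λ_2 = 3.7639,  λ_3 = 2;  v_1 ≈ (0.8715, -0.3897, -0.2977)


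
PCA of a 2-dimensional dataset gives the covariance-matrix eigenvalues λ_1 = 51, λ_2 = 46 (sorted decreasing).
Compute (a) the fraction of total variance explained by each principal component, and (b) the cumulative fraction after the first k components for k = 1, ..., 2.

Step 1 — total variance = trace(Sigma) = Σ λ_i = 51 + 46 = 97.

Step 2 — fraction explained by component i = λ_i / Σ λ:
  PC1: 51/97 = 0.5258
  PC2: 46/97 = 0.4742

Step 3 — cumulative fraction after k components = (λ_1 + ... + λ_k) / Σ λ:
  k = 1: 51/97 = 0.5258
  k = 2: (51 + 46)/97 = 97/97 = 1

Summary (fraction, with percent):

explained: PC1 0.5258 (52.58%), PC2 0.4742 (47.42%);  cumulative: 0.5258, 1


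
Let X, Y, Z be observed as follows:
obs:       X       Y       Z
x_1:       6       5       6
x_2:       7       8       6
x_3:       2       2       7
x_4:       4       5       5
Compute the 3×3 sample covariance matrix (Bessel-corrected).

Step 1 — column means:
  mean(X) = (6 + 7 + 2 + 4) / 4 = 19/4 = 4.75
  mean(Y) = (5 + 8 + 2 + 5) / 4 = 20/4 = 5
  mean(Z) = (6 + 6 + 7 + 5) / 4 = 24/4 = 6

Step 2 — sample covariance S[i,j] = (1/(n-1)) · Σ_k (x_{k,i} - mean_i) · (x_{k,j} - mean_j), with n-1 = 3.
  S[X,X] = ((1.25)·(1.25) + (2.25)·(2.25) + (-2.75)·(-2.75) + (-0.75)·(-0.75)) / 3 = 14.75/3 = 4.9167
  S[X,Y] = ((1.25)·(0) + (2.25)·(3) + (-2.75)·(-3) + (-0.75)·(0)) / 3 = 15/3 = 5
  S[X,Z] = ((1.25)·(0) + (2.25)·(0) + (-2.75)·(1) + (-0.75)·(-1)) / 3 = -2/3 = -0.6667
  S[Y,Y] = ((0)·(0) + (3)·(3) + (-3)·(-3) + (0)·(0)) / 3 = 18/3 = 6
  S[Y,Z] = ((0)·(0) + (3)·(0) + (-3)·(1) + (0)·(-1)) / 3 = -3/3 = -1
  S[Z,Z] = ((0)·(0) + (0)·(0) + (1)·(1) + (-1)·(-1)) / 3 = 2/3 = 0.6667

S is symmetric (S[j,i] = S[i,j]). Assembling:

S = [[4.9167, 5, -0.6667],
 [5, 6, -1],
 [-0.6667, -1, 0.6667]]


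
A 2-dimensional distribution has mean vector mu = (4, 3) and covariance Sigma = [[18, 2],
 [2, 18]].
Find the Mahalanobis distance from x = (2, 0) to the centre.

Step 1 — centre the observation: (x - mu) = (-2, -3).

Step 2 — invert Sigma. det(Sigma) = 18·18 - (2)² = 320.
  Sigma^{-1} = (1/det) · [[d, -b], [-b, a]] = [[0.0562, -0.0062],
 [-0.0062, 0.0562]].

Step 3 — form the quadratic (x - mu)^T · Sigma^{-1} · (x - mu):
  Sigma^{-1} · (x - mu) = (-0.0938, -0.1562).
  (x - mu)^T · [Sigma^{-1} · (x - mu)] = (-2)·(-0.0938) + (-3)·(-0.1562) = 0.6562.

Step 4 — take square root: d = √(0.6562) ≈ 0.8101.

d(x, mu) = √(0.6562) ≈ 0.8101


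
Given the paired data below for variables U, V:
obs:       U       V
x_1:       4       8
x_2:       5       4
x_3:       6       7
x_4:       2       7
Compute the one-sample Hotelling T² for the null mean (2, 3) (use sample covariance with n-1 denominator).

Step 1 — sample mean vector:
  mean(U) = (4 + 5 + 6 + 2) / 4 = 17/4 = 4.25
  mean(V) = (8 + 4 + 7 + 7) / 4 = 26/4 = 6.5
  x̄ = (4.25, 6.5),  deviation x̄ - mu_0 = (4.25, 6.5) - (2, 3) = (2.25, 3.5).

Step 2 — sample covariance matrix, S[i,j] = (1/(n-1)) · Σ_k (x_{k,i} - mean_i) · (x_{k,j} - mean_j), divisor n-1 = 3:
  S[U,U] = ((-0.25)·(-0.25) + (0.75)·(0.75) + (1.75)·(1.75) + (-2.25)·(-2.25)) / 3 = 8.75/3 = 2.9167
  S[U,V] = ((-0.25)·(1.5) + (0.75)·(-2.5) + (1.75)·(0.5) + (-2.25)·(0.5)) / 3 = -2.5/3 = -0.8333
  S[V,V] = ((1.5)·(1.5) + (-2.5)·(-2.5) + (0.5)·(0.5) + (0.5)·(0.5)) / 3 = 9/3 = 3
  S = [[2.9167, -0.8333],
 [-0.8333, 3]].

Step 3 — invert S. det(S) = 2.9167·3 - (-0.8333)² = 8.0556.
  S^{-1} = (1/det) · [[d, -b], [-b, a]] = [[0.3724, 0.1034],
 [0.1034, 0.3621]].

Step 4 — quadratic form (x̄ - mu_0)^T · S^{-1} · (x̄ - mu_0):
  S^{-1} · (x̄ - mu_0) = (1.2, 1.5),
  (x̄ - mu_0)^T · [...] = (2.25)·(1.2) + (3.5)·(1.5) = 7.95.

Step 5 — scale by n: T² = 4 · 7.95 = 31.8.

T² ≈ 31.8


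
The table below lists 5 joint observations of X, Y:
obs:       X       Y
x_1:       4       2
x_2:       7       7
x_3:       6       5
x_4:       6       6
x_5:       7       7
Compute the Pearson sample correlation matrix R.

Step 1 — column means:
  mean(X) = (4 + 7 + 6 + 6 + 7) / 5 = 30/5 = 6
  mean(Y) = (2 + 7 + 5 + 6 + 7) / 5 = 27/5 = 5.4

Step 2 — sample variances and covariances s[i,j] = (1/(n-1)) · Σ_k (x_{k,i} - mean_i) · (x_{k,j} - mean_j), with n-1 = 4:
  s[X,X] = ((-2)·(-2) + (1)·(1) + (0)·(0) + (0)·(0) + (1)·(1)) / 4 = 6/4 = 1.5
  s[X,Y] = ((-2)·(-3.4) + (1)·(1.6) + (0)·(-0.4) + (0)·(0.6) + (1)·(1.6)) / 4 = 10/4 = 2.5
  s[Y,Y] = ((-3.4)·(-3.4) + (1.6)·(1.6) + (-0.4)·(-0.4) + (0.6)·(0.6) + (1.6)·(1.6)) / 4 = 17.2/4 = 4.3
  Sample standard deviations s_i = √(s[i,i]):
  s(X) = √(1.5) = 1.2247
  s(Y) = √(4.3) = 2.0736

Step 3 — r_{ij} = s_{ij} / (s_i · s_j):
  r[X,X] = 1 (diagonal).
  r[X,Y] = 2.5 / (1.2247 · 2.0736) = 2.5 / 2.5397 = 0.9844
  r[Y,Y] = 1 (diagonal).

R is symmetric with unit diagonal. Assembling:

R = [[1, 0.9844],
 [0.9844, 1]]
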